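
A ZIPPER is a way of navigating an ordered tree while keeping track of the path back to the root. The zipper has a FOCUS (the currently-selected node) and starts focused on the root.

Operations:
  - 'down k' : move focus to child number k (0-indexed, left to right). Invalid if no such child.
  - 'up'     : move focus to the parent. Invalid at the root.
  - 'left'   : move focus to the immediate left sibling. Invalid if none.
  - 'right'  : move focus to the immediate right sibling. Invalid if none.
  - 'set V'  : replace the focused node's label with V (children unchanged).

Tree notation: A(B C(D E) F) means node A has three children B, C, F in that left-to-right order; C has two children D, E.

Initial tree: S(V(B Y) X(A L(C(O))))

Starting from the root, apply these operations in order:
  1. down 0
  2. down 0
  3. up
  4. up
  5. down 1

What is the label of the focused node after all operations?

Step 1 (down 0): focus=V path=0 depth=1 children=['B', 'Y'] left=[] right=['X'] parent=S
Step 2 (down 0): focus=B path=0/0 depth=2 children=[] left=[] right=['Y'] parent=V
Step 3 (up): focus=V path=0 depth=1 children=['B', 'Y'] left=[] right=['X'] parent=S
Step 4 (up): focus=S path=root depth=0 children=['V', 'X'] (at root)
Step 5 (down 1): focus=X path=1 depth=1 children=['A', 'L'] left=['V'] right=[] parent=S

Answer: X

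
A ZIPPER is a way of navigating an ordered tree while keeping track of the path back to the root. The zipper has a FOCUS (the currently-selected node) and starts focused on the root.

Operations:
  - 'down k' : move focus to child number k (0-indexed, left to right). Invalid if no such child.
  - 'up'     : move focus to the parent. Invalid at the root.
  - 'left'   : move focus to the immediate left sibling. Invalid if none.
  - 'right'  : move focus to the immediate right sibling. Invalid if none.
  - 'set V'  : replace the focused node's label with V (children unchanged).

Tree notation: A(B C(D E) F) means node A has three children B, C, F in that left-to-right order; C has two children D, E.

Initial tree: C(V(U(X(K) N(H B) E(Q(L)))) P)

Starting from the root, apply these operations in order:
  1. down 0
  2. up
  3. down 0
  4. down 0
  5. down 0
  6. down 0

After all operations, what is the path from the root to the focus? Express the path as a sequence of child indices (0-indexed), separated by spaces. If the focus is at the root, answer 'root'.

Answer: 0 0 0 0

Derivation:
Step 1 (down 0): focus=V path=0 depth=1 children=['U'] left=[] right=['P'] parent=C
Step 2 (up): focus=C path=root depth=0 children=['V', 'P'] (at root)
Step 3 (down 0): focus=V path=0 depth=1 children=['U'] left=[] right=['P'] parent=C
Step 4 (down 0): focus=U path=0/0 depth=2 children=['X', 'N', 'E'] left=[] right=[] parent=V
Step 5 (down 0): focus=X path=0/0/0 depth=3 children=['K'] left=[] right=['N', 'E'] parent=U
Step 6 (down 0): focus=K path=0/0/0/0 depth=4 children=[] left=[] right=[] parent=X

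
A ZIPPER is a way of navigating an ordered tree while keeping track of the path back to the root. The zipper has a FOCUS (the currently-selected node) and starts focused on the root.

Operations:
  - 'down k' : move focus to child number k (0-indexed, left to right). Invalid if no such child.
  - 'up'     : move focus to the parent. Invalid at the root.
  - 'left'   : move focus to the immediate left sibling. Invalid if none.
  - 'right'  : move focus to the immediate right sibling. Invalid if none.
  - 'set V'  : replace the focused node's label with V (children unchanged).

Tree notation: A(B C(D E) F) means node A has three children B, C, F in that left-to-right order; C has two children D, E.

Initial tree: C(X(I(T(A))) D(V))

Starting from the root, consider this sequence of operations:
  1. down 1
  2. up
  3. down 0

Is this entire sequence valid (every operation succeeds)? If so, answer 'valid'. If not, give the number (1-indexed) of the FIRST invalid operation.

Answer: valid

Derivation:
Step 1 (down 1): focus=D path=1 depth=1 children=['V'] left=['X'] right=[] parent=C
Step 2 (up): focus=C path=root depth=0 children=['X', 'D'] (at root)
Step 3 (down 0): focus=X path=0 depth=1 children=['I'] left=[] right=['D'] parent=C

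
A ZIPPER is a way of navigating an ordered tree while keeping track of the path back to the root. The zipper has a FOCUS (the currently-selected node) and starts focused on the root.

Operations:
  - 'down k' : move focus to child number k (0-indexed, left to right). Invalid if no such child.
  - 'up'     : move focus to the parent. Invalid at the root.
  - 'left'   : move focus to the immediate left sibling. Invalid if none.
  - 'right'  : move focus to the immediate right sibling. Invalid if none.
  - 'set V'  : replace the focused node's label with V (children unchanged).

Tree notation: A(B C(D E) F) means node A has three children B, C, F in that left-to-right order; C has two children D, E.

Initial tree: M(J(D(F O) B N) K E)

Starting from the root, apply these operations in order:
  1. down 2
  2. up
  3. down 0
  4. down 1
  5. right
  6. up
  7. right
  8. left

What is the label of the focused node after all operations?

Step 1 (down 2): focus=E path=2 depth=1 children=[] left=['J', 'K'] right=[] parent=M
Step 2 (up): focus=M path=root depth=0 children=['J', 'K', 'E'] (at root)
Step 3 (down 0): focus=J path=0 depth=1 children=['D', 'B', 'N'] left=[] right=['K', 'E'] parent=M
Step 4 (down 1): focus=B path=0/1 depth=2 children=[] left=['D'] right=['N'] parent=J
Step 5 (right): focus=N path=0/2 depth=2 children=[] left=['D', 'B'] right=[] parent=J
Step 6 (up): focus=J path=0 depth=1 children=['D', 'B', 'N'] left=[] right=['K', 'E'] parent=M
Step 7 (right): focus=K path=1 depth=1 children=[] left=['J'] right=['E'] parent=M
Step 8 (left): focus=J path=0 depth=1 children=['D', 'B', 'N'] left=[] right=['K', 'E'] parent=M

Answer: J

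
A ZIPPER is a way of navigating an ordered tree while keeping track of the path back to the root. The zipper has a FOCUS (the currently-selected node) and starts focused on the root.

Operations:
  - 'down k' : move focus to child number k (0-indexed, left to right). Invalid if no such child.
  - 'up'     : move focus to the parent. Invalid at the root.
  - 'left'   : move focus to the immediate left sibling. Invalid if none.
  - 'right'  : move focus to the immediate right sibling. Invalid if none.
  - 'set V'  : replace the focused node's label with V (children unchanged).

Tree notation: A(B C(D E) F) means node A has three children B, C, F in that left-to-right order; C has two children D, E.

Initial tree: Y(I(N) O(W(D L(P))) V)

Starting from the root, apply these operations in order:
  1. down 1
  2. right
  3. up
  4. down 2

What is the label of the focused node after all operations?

Answer: V

Derivation:
Step 1 (down 1): focus=O path=1 depth=1 children=['W'] left=['I'] right=['V'] parent=Y
Step 2 (right): focus=V path=2 depth=1 children=[] left=['I', 'O'] right=[] parent=Y
Step 3 (up): focus=Y path=root depth=0 children=['I', 'O', 'V'] (at root)
Step 4 (down 2): focus=V path=2 depth=1 children=[] left=['I', 'O'] right=[] parent=Y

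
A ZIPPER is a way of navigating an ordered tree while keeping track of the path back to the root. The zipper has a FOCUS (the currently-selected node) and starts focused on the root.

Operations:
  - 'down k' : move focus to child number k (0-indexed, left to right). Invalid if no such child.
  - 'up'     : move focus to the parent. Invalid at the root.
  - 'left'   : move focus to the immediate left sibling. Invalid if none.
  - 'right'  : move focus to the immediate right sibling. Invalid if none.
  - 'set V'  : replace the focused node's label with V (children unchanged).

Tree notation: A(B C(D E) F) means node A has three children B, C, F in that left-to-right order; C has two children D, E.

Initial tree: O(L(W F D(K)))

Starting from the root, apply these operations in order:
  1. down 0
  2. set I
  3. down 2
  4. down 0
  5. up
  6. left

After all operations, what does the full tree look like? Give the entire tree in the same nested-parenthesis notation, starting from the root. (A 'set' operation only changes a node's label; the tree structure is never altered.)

Answer: O(I(W F D(K)))

Derivation:
Step 1 (down 0): focus=L path=0 depth=1 children=['W', 'F', 'D'] left=[] right=[] parent=O
Step 2 (set I): focus=I path=0 depth=1 children=['W', 'F', 'D'] left=[] right=[] parent=O
Step 3 (down 2): focus=D path=0/2 depth=2 children=['K'] left=['W', 'F'] right=[] parent=I
Step 4 (down 0): focus=K path=0/2/0 depth=3 children=[] left=[] right=[] parent=D
Step 5 (up): focus=D path=0/2 depth=2 children=['K'] left=['W', 'F'] right=[] parent=I
Step 6 (left): focus=F path=0/1 depth=2 children=[] left=['W'] right=['D'] parent=I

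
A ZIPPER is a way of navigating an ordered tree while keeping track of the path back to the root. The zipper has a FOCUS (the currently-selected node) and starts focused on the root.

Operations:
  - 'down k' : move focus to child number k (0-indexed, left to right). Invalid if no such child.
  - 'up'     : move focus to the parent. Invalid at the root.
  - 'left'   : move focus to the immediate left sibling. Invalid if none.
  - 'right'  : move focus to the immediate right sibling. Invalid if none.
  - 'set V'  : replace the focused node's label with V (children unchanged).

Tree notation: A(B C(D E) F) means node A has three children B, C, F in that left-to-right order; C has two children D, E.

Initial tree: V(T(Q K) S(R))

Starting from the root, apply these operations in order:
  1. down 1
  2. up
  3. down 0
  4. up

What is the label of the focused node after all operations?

Answer: V

Derivation:
Step 1 (down 1): focus=S path=1 depth=1 children=['R'] left=['T'] right=[] parent=V
Step 2 (up): focus=V path=root depth=0 children=['T', 'S'] (at root)
Step 3 (down 0): focus=T path=0 depth=1 children=['Q', 'K'] left=[] right=['S'] parent=V
Step 4 (up): focus=V path=root depth=0 children=['T', 'S'] (at root)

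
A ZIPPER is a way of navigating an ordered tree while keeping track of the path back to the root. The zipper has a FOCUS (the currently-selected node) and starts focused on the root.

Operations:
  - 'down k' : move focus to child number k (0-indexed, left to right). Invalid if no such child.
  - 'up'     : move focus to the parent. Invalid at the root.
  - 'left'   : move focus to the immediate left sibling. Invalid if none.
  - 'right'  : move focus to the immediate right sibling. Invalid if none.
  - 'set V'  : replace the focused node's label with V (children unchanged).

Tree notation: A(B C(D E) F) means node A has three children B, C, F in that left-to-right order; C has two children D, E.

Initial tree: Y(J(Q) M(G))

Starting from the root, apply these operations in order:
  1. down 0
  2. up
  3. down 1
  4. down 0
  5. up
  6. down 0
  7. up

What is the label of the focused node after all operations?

Answer: M

Derivation:
Step 1 (down 0): focus=J path=0 depth=1 children=['Q'] left=[] right=['M'] parent=Y
Step 2 (up): focus=Y path=root depth=0 children=['J', 'M'] (at root)
Step 3 (down 1): focus=M path=1 depth=1 children=['G'] left=['J'] right=[] parent=Y
Step 4 (down 0): focus=G path=1/0 depth=2 children=[] left=[] right=[] parent=M
Step 5 (up): focus=M path=1 depth=1 children=['G'] left=['J'] right=[] parent=Y
Step 6 (down 0): focus=G path=1/0 depth=2 children=[] left=[] right=[] parent=M
Step 7 (up): focus=M path=1 depth=1 children=['G'] left=['J'] right=[] parent=Y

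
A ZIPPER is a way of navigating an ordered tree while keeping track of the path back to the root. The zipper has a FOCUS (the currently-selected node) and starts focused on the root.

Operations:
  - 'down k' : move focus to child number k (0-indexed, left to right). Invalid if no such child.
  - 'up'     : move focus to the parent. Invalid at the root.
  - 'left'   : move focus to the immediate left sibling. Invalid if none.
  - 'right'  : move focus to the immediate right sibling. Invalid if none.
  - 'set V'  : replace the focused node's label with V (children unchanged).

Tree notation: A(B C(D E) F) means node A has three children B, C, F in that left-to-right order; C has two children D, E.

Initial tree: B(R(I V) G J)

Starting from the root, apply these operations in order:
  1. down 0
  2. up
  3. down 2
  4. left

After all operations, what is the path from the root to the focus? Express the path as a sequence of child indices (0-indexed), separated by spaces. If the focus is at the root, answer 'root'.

Step 1 (down 0): focus=R path=0 depth=1 children=['I', 'V'] left=[] right=['G', 'J'] parent=B
Step 2 (up): focus=B path=root depth=0 children=['R', 'G', 'J'] (at root)
Step 3 (down 2): focus=J path=2 depth=1 children=[] left=['R', 'G'] right=[] parent=B
Step 4 (left): focus=G path=1 depth=1 children=[] left=['R'] right=['J'] parent=B

Answer: 1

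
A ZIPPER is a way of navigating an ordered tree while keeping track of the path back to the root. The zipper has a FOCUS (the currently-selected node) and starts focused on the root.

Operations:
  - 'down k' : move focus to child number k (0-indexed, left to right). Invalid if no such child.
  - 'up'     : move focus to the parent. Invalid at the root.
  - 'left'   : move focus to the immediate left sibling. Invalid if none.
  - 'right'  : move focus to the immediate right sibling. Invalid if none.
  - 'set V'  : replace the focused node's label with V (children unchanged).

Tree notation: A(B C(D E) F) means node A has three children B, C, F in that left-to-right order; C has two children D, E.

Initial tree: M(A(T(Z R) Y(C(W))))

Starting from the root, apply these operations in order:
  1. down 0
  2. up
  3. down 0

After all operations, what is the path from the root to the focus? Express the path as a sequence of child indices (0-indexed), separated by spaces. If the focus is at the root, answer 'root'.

Step 1 (down 0): focus=A path=0 depth=1 children=['T', 'Y'] left=[] right=[] parent=M
Step 2 (up): focus=M path=root depth=0 children=['A'] (at root)
Step 3 (down 0): focus=A path=0 depth=1 children=['T', 'Y'] left=[] right=[] parent=M

Answer: 0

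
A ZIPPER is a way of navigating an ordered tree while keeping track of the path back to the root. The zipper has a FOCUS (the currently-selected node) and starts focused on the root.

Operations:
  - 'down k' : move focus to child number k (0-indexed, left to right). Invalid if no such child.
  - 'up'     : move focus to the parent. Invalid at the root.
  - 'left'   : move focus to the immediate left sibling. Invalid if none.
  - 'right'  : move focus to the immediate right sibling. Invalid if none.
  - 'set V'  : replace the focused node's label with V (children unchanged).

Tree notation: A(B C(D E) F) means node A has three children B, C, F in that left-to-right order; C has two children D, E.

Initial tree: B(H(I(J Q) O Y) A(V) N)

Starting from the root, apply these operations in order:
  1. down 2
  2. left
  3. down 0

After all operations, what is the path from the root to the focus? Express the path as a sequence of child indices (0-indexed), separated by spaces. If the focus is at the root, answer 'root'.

Answer: 1 0

Derivation:
Step 1 (down 2): focus=N path=2 depth=1 children=[] left=['H', 'A'] right=[] parent=B
Step 2 (left): focus=A path=1 depth=1 children=['V'] left=['H'] right=['N'] parent=B
Step 3 (down 0): focus=V path=1/0 depth=2 children=[] left=[] right=[] parent=A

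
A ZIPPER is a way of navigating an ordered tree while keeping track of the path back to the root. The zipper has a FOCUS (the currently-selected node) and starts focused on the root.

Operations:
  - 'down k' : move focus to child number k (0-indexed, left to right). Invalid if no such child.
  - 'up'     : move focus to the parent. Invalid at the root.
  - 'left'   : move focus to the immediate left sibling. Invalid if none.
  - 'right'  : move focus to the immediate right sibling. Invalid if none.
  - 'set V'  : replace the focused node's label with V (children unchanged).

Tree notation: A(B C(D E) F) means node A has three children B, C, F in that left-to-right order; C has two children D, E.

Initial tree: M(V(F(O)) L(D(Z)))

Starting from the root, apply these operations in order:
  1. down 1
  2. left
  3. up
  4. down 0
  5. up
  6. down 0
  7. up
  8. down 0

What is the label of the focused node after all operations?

Step 1 (down 1): focus=L path=1 depth=1 children=['D'] left=['V'] right=[] parent=M
Step 2 (left): focus=V path=0 depth=1 children=['F'] left=[] right=['L'] parent=M
Step 3 (up): focus=M path=root depth=0 children=['V', 'L'] (at root)
Step 4 (down 0): focus=V path=0 depth=1 children=['F'] left=[] right=['L'] parent=M
Step 5 (up): focus=M path=root depth=0 children=['V', 'L'] (at root)
Step 6 (down 0): focus=V path=0 depth=1 children=['F'] left=[] right=['L'] parent=M
Step 7 (up): focus=M path=root depth=0 children=['V', 'L'] (at root)
Step 8 (down 0): focus=V path=0 depth=1 children=['F'] left=[] right=['L'] parent=M

Answer: V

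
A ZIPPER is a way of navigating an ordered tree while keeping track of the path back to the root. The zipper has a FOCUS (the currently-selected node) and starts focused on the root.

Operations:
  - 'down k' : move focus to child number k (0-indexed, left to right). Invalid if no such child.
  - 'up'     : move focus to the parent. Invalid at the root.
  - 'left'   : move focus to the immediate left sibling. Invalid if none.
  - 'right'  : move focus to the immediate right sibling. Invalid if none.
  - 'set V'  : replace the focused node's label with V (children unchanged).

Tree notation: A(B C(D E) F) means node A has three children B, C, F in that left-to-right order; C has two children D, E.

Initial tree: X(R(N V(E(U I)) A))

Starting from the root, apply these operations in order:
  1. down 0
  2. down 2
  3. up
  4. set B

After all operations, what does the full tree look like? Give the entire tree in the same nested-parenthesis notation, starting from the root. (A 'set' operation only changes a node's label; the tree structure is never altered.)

Answer: X(B(N V(E(U I)) A))

Derivation:
Step 1 (down 0): focus=R path=0 depth=1 children=['N', 'V', 'A'] left=[] right=[] parent=X
Step 2 (down 2): focus=A path=0/2 depth=2 children=[] left=['N', 'V'] right=[] parent=R
Step 3 (up): focus=R path=0 depth=1 children=['N', 'V', 'A'] left=[] right=[] parent=X
Step 4 (set B): focus=B path=0 depth=1 children=['N', 'V', 'A'] left=[] right=[] parent=X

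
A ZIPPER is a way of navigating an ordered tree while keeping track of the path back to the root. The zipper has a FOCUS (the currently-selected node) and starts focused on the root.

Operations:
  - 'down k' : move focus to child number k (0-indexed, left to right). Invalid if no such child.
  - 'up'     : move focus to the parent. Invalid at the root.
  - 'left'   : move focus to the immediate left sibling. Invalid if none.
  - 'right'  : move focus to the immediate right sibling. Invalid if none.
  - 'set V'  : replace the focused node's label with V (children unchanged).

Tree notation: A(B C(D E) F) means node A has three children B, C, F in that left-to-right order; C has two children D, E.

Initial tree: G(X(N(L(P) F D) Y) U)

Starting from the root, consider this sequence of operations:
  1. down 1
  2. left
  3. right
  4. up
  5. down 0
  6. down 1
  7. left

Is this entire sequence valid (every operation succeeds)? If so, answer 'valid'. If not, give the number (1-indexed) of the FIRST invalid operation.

Answer: valid

Derivation:
Step 1 (down 1): focus=U path=1 depth=1 children=[] left=['X'] right=[] parent=G
Step 2 (left): focus=X path=0 depth=1 children=['N', 'Y'] left=[] right=['U'] parent=G
Step 3 (right): focus=U path=1 depth=1 children=[] left=['X'] right=[] parent=G
Step 4 (up): focus=G path=root depth=0 children=['X', 'U'] (at root)
Step 5 (down 0): focus=X path=0 depth=1 children=['N', 'Y'] left=[] right=['U'] parent=G
Step 6 (down 1): focus=Y path=0/1 depth=2 children=[] left=['N'] right=[] parent=X
Step 7 (left): focus=N path=0/0 depth=2 children=['L', 'F', 'D'] left=[] right=['Y'] parent=X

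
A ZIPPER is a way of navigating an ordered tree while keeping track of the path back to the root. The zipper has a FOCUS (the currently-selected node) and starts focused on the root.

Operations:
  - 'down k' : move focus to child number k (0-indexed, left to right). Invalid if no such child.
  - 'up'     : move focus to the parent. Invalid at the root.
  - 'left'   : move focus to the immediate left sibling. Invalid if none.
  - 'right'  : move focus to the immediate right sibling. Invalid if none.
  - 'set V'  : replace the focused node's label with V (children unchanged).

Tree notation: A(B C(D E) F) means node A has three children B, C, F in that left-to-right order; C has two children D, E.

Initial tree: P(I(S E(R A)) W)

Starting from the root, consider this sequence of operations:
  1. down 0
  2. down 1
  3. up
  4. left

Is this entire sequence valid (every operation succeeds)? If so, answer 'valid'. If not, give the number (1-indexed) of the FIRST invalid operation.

Answer: 4

Derivation:
Step 1 (down 0): focus=I path=0 depth=1 children=['S', 'E'] left=[] right=['W'] parent=P
Step 2 (down 1): focus=E path=0/1 depth=2 children=['R', 'A'] left=['S'] right=[] parent=I
Step 3 (up): focus=I path=0 depth=1 children=['S', 'E'] left=[] right=['W'] parent=P
Step 4 (left): INVALID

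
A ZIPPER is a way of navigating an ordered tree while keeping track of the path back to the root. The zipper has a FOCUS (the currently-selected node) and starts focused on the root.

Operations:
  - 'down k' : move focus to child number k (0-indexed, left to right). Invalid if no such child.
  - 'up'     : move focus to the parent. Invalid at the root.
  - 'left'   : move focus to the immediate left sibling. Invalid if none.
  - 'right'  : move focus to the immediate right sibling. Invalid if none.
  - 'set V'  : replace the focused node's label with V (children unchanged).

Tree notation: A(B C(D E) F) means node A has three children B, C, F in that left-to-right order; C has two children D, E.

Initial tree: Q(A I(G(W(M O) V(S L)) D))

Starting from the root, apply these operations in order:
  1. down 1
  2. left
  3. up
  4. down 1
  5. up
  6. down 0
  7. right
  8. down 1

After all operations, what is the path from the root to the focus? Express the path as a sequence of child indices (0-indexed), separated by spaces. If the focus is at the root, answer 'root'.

Step 1 (down 1): focus=I path=1 depth=1 children=['G', 'D'] left=['A'] right=[] parent=Q
Step 2 (left): focus=A path=0 depth=1 children=[] left=[] right=['I'] parent=Q
Step 3 (up): focus=Q path=root depth=0 children=['A', 'I'] (at root)
Step 4 (down 1): focus=I path=1 depth=1 children=['G', 'D'] left=['A'] right=[] parent=Q
Step 5 (up): focus=Q path=root depth=0 children=['A', 'I'] (at root)
Step 6 (down 0): focus=A path=0 depth=1 children=[] left=[] right=['I'] parent=Q
Step 7 (right): focus=I path=1 depth=1 children=['G', 'D'] left=['A'] right=[] parent=Q
Step 8 (down 1): focus=D path=1/1 depth=2 children=[] left=['G'] right=[] parent=I

Answer: 1 1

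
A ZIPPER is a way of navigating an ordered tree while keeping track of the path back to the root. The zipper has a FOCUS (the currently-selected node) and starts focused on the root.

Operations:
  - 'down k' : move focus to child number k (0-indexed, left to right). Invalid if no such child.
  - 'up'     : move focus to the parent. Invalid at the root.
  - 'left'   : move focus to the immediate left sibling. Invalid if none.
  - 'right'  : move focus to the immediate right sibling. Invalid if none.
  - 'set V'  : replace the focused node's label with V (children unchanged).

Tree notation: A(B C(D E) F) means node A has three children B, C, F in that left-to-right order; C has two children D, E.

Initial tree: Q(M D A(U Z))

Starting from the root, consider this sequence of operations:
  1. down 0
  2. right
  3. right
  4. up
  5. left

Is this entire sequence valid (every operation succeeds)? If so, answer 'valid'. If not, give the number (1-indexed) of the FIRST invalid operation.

Step 1 (down 0): focus=M path=0 depth=1 children=[] left=[] right=['D', 'A'] parent=Q
Step 2 (right): focus=D path=1 depth=1 children=[] left=['M'] right=['A'] parent=Q
Step 3 (right): focus=A path=2 depth=1 children=['U', 'Z'] left=['M', 'D'] right=[] parent=Q
Step 4 (up): focus=Q path=root depth=0 children=['M', 'D', 'A'] (at root)
Step 5 (left): INVALID

Answer: 5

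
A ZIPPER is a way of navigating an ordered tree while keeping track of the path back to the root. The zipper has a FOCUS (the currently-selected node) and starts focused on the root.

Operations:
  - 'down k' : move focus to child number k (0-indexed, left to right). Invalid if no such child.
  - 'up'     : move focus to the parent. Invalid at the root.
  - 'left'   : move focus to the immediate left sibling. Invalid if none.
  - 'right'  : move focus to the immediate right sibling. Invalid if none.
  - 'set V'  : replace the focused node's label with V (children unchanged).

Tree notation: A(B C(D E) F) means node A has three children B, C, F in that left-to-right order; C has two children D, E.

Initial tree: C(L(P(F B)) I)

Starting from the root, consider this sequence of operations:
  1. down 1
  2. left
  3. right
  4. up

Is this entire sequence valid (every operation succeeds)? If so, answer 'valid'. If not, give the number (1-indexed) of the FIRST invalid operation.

Step 1 (down 1): focus=I path=1 depth=1 children=[] left=['L'] right=[] parent=C
Step 2 (left): focus=L path=0 depth=1 children=['P'] left=[] right=['I'] parent=C
Step 3 (right): focus=I path=1 depth=1 children=[] left=['L'] right=[] parent=C
Step 4 (up): focus=C path=root depth=0 children=['L', 'I'] (at root)

Answer: valid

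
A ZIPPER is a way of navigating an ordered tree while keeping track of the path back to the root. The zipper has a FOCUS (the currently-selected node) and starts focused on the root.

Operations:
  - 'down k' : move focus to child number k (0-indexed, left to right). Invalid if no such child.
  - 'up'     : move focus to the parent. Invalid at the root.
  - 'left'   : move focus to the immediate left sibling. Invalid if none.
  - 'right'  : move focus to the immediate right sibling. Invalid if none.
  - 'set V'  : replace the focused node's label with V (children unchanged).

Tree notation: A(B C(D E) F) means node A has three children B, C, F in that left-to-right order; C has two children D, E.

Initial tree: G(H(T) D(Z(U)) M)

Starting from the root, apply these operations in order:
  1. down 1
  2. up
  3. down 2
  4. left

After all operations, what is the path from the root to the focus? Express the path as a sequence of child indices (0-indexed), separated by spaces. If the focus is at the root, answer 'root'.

Step 1 (down 1): focus=D path=1 depth=1 children=['Z'] left=['H'] right=['M'] parent=G
Step 2 (up): focus=G path=root depth=0 children=['H', 'D', 'M'] (at root)
Step 3 (down 2): focus=M path=2 depth=1 children=[] left=['H', 'D'] right=[] parent=G
Step 4 (left): focus=D path=1 depth=1 children=['Z'] left=['H'] right=['M'] parent=G

Answer: 1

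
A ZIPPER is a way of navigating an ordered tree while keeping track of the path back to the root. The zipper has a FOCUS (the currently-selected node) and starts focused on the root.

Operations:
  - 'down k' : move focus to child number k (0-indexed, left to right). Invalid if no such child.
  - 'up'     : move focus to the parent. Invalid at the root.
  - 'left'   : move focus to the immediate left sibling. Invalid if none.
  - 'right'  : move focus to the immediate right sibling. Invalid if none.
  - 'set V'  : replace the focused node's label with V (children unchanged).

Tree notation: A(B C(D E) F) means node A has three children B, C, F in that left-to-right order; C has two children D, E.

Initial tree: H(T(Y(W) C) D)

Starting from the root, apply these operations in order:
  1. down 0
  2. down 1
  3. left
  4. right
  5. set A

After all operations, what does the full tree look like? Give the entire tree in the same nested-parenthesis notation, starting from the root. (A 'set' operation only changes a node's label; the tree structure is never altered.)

Step 1 (down 0): focus=T path=0 depth=1 children=['Y', 'C'] left=[] right=['D'] parent=H
Step 2 (down 1): focus=C path=0/1 depth=2 children=[] left=['Y'] right=[] parent=T
Step 3 (left): focus=Y path=0/0 depth=2 children=['W'] left=[] right=['C'] parent=T
Step 4 (right): focus=C path=0/1 depth=2 children=[] left=['Y'] right=[] parent=T
Step 5 (set A): focus=A path=0/1 depth=2 children=[] left=['Y'] right=[] parent=T

Answer: H(T(Y(W) A) D)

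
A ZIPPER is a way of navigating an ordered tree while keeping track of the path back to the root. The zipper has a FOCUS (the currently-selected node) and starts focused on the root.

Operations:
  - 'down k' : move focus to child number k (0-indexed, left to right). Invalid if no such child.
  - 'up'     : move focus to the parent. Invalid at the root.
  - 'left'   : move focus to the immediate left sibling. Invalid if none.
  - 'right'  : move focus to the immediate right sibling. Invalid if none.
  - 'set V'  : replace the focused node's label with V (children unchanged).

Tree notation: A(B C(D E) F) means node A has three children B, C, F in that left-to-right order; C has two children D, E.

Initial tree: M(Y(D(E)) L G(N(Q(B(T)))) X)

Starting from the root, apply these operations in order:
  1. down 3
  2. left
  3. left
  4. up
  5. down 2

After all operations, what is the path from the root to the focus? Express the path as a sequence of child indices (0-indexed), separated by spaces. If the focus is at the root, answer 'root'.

Step 1 (down 3): focus=X path=3 depth=1 children=[] left=['Y', 'L', 'G'] right=[] parent=M
Step 2 (left): focus=G path=2 depth=1 children=['N'] left=['Y', 'L'] right=['X'] parent=M
Step 3 (left): focus=L path=1 depth=1 children=[] left=['Y'] right=['G', 'X'] parent=M
Step 4 (up): focus=M path=root depth=0 children=['Y', 'L', 'G', 'X'] (at root)
Step 5 (down 2): focus=G path=2 depth=1 children=['N'] left=['Y', 'L'] right=['X'] parent=M

Answer: 2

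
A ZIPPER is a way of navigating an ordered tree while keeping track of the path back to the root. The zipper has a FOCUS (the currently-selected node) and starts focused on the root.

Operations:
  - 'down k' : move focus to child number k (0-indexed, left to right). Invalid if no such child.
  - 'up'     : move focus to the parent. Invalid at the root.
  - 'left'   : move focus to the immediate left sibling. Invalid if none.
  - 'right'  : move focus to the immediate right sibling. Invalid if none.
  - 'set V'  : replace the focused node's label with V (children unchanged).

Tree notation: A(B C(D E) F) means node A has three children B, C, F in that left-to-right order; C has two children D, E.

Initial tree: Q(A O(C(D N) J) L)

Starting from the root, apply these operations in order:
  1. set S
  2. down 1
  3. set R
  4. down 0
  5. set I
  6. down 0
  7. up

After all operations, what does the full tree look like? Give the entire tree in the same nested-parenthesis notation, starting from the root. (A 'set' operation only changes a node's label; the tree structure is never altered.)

Answer: S(A R(I(D N) J) L)

Derivation:
Step 1 (set S): focus=S path=root depth=0 children=['A', 'O', 'L'] (at root)
Step 2 (down 1): focus=O path=1 depth=1 children=['C', 'J'] left=['A'] right=['L'] parent=S
Step 3 (set R): focus=R path=1 depth=1 children=['C', 'J'] left=['A'] right=['L'] parent=S
Step 4 (down 0): focus=C path=1/0 depth=2 children=['D', 'N'] left=[] right=['J'] parent=R
Step 5 (set I): focus=I path=1/0 depth=2 children=['D', 'N'] left=[] right=['J'] parent=R
Step 6 (down 0): focus=D path=1/0/0 depth=3 children=[] left=[] right=['N'] parent=I
Step 7 (up): focus=I path=1/0 depth=2 children=['D', 'N'] left=[] right=['J'] parent=R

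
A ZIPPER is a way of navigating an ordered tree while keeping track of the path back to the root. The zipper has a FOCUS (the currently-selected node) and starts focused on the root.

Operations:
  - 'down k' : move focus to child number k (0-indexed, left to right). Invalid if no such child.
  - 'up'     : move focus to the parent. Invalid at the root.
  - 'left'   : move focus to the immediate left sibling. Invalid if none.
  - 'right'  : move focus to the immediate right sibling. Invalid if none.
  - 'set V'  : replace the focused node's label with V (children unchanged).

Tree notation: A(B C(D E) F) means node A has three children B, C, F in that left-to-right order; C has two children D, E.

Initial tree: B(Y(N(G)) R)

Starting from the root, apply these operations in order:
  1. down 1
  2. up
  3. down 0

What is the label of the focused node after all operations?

Step 1 (down 1): focus=R path=1 depth=1 children=[] left=['Y'] right=[] parent=B
Step 2 (up): focus=B path=root depth=0 children=['Y', 'R'] (at root)
Step 3 (down 0): focus=Y path=0 depth=1 children=['N'] left=[] right=['R'] parent=B

Answer: Y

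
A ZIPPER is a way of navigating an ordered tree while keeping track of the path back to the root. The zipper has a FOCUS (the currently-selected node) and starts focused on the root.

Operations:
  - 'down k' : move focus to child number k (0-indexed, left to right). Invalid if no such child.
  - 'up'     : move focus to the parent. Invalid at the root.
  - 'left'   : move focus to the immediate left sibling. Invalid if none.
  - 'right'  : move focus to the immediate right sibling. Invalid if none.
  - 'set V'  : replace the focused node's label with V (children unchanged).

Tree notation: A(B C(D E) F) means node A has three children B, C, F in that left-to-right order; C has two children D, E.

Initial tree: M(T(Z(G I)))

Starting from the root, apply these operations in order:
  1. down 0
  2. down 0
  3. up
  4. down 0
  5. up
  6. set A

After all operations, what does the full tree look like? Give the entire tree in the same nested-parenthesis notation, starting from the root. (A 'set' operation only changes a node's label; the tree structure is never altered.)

Answer: M(A(Z(G I)))

Derivation:
Step 1 (down 0): focus=T path=0 depth=1 children=['Z'] left=[] right=[] parent=M
Step 2 (down 0): focus=Z path=0/0 depth=2 children=['G', 'I'] left=[] right=[] parent=T
Step 3 (up): focus=T path=0 depth=1 children=['Z'] left=[] right=[] parent=M
Step 4 (down 0): focus=Z path=0/0 depth=2 children=['G', 'I'] left=[] right=[] parent=T
Step 5 (up): focus=T path=0 depth=1 children=['Z'] left=[] right=[] parent=M
Step 6 (set A): focus=A path=0 depth=1 children=['Z'] left=[] right=[] parent=M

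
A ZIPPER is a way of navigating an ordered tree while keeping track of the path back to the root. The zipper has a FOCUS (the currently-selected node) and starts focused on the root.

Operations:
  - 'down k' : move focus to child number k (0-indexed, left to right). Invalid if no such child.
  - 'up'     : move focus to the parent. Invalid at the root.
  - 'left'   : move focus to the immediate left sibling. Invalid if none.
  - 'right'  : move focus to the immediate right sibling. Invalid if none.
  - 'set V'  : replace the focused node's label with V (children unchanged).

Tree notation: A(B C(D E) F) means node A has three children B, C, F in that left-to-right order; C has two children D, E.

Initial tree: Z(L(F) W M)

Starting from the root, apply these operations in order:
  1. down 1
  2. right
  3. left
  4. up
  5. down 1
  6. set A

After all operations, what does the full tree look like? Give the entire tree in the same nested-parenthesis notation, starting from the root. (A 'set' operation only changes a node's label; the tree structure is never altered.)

Answer: Z(L(F) A M)

Derivation:
Step 1 (down 1): focus=W path=1 depth=1 children=[] left=['L'] right=['M'] parent=Z
Step 2 (right): focus=M path=2 depth=1 children=[] left=['L', 'W'] right=[] parent=Z
Step 3 (left): focus=W path=1 depth=1 children=[] left=['L'] right=['M'] parent=Z
Step 4 (up): focus=Z path=root depth=0 children=['L', 'W', 'M'] (at root)
Step 5 (down 1): focus=W path=1 depth=1 children=[] left=['L'] right=['M'] parent=Z
Step 6 (set A): focus=A path=1 depth=1 children=[] left=['L'] right=['M'] parent=Z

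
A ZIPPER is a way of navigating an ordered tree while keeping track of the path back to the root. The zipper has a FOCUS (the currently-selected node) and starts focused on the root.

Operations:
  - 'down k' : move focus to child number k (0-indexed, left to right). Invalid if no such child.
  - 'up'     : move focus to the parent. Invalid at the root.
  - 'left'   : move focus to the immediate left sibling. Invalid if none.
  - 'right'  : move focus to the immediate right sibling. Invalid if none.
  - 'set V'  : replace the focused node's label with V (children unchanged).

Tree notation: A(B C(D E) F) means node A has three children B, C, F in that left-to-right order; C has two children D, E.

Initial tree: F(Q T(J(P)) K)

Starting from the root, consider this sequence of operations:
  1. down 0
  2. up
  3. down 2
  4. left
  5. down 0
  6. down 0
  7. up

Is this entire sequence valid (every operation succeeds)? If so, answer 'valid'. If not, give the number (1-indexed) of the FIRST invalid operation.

Step 1 (down 0): focus=Q path=0 depth=1 children=[] left=[] right=['T', 'K'] parent=F
Step 2 (up): focus=F path=root depth=0 children=['Q', 'T', 'K'] (at root)
Step 3 (down 2): focus=K path=2 depth=1 children=[] left=['Q', 'T'] right=[] parent=F
Step 4 (left): focus=T path=1 depth=1 children=['J'] left=['Q'] right=['K'] parent=F
Step 5 (down 0): focus=J path=1/0 depth=2 children=['P'] left=[] right=[] parent=T
Step 6 (down 0): focus=P path=1/0/0 depth=3 children=[] left=[] right=[] parent=J
Step 7 (up): focus=J path=1/0 depth=2 children=['P'] left=[] right=[] parent=T

Answer: valid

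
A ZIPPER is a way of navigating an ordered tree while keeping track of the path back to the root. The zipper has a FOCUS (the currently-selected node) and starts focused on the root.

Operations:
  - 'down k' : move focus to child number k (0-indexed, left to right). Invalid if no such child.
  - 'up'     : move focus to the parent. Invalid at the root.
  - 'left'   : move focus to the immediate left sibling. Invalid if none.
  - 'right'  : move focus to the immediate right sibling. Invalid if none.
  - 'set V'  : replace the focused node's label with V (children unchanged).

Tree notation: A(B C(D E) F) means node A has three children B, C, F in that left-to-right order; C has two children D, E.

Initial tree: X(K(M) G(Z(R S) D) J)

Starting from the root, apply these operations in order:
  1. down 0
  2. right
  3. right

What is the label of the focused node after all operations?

Answer: J

Derivation:
Step 1 (down 0): focus=K path=0 depth=1 children=['M'] left=[] right=['G', 'J'] parent=X
Step 2 (right): focus=G path=1 depth=1 children=['Z', 'D'] left=['K'] right=['J'] parent=X
Step 3 (right): focus=J path=2 depth=1 children=[] left=['K', 'G'] right=[] parent=X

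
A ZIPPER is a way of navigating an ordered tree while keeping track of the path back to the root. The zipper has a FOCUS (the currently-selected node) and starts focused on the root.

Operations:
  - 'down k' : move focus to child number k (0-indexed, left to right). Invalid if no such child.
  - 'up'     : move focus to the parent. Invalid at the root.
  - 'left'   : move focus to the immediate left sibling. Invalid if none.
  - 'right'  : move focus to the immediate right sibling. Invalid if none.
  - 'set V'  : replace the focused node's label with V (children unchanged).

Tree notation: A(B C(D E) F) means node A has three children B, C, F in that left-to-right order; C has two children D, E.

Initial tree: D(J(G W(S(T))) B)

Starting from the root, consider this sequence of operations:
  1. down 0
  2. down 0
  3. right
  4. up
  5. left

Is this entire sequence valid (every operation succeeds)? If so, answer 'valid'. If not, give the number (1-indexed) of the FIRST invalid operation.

Step 1 (down 0): focus=J path=0 depth=1 children=['G', 'W'] left=[] right=['B'] parent=D
Step 2 (down 0): focus=G path=0/0 depth=2 children=[] left=[] right=['W'] parent=J
Step 3 (right): focus=W path=0/1 depth=2 children=['S'] left=['G'] right=[] parent=J
Step 4 (up): focus=J path=0 depth=1 children=['G', 'W'] left=[] right=['B'] parent=D
Step 5 (left): INVALID

Answer: 5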